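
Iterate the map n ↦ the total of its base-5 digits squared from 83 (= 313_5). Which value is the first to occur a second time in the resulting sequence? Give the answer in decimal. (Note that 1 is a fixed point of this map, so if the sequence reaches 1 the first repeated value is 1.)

83 = (3,1,3)_5 → 3² + 1² + 3² = 19
19 = (3,4)_5 → 3² + 4² = 25
25 = (1,0,0)_5 → 1² + 0² + 0² = 1  — reached the fixed point 1.
1 → 1, so 1 is the first repeated value.

1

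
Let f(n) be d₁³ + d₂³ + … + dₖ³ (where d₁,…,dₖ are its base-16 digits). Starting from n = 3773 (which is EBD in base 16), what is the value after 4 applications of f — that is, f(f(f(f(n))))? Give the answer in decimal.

3773 = (14,11,13)_16 → 14³ + 11³ + 13³ = 6272
6272 = (1,8,8,0)_16 → 1³ + 8³ + 8³ + 0³ = 1025
1025 = (4,0,1)_16 → 4³ + 0³ + 1³ = 65
65 = (4,1)_16 → 4³ + 1³ = 65

65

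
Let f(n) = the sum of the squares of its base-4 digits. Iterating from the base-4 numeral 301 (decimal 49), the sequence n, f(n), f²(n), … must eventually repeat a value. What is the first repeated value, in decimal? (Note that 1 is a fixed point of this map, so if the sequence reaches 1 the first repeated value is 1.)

1

49 = (3,0,1)_4 → 3² + 0² + 1² = 9 + 0 + 1 = 10
10 = (2,2)_4 → 2² + 2² = 4 + 4 = 8
8 = (2,0)_4 → 2² + 0² = 4 + 0 = 4
4 = (1,0)_4 → 1² + 0² = 1 + 0 = 1  — reached the fixed point 1.
1 → 1, so 1 is the first repeated value.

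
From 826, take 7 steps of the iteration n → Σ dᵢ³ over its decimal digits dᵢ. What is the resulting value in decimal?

826 → 8³ + 2³ + 6³ = 512 + 8 + 216 = 736
736 → 7³ + 3³ + 6³ = 343 + 27 + 216 = 586
586 → 5³ + 8³ + 6³ = 125 + 512 + 216 = 853
853 → 8³ + 5³ + 3³ = 512 + 125 + 27 = 664
664 → 6³ + 6³ + 4³ = 216 + 216 + 64 = 496
496 → 4³ + 9³ + 6³ = 64 + 729 + 216 = 1009
1009 → 1³ + 0³ + 0³ + 9³ = 1 + 0 + 0 + 729 = 730

730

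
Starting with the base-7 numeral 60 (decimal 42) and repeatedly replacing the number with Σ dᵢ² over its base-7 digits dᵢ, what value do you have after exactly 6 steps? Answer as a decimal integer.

10

42 = (6,0)_7 → 6² + 0² = 36 + 0 = 36
36 = (5,1)_7 → 5² + 1² = 25 + 1 = 26
26 = (3,5)_7 → 3² + 5² = 9 + 25 = 34
34 = (4,6)_7 → 4² + 6² = 16 + 36 = 52
52 = (1,0,3)_7 → 1² + 0² + 3² = 1 + 0 + 9 = 10
10 = (1,3)_7 → 1² + 3² = 1 + 9 = 10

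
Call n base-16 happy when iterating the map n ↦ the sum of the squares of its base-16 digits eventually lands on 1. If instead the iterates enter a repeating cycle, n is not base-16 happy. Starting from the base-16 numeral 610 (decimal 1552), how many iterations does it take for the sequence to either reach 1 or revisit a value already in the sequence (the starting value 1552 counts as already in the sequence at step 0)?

12

1552 = (6,1,0)_16 → 6² + 1² + 0² = 36 + 1 + 0 = 37
37 = (2,5)_16 → 2² + 5² = 4 + 25 = 29
29 = (1,13)_16 → 1² + 13² = 1 + 169 = 170
170 = (10,10)_16 → 10² + 10² = 100 + 100 = 200
200 = (12,8)_16 → 12² + 8² = 144 + 64 = 208
208 = (13,0)_16 → 13² + 0² = 169 + 0 = 169
169 = (10,9)_16 → 10² + 9² = 100 + 81 = 181
181 = (11,5)_16 → 11² + 5² = 121 + 25 = 146
146 = (9,2)_16 → 9² + 2² = 81 + 4 = 85
85 = (5,5)_16 → 5² + 5² = 25 + 25 = 50
50 = (3,2)_16 → 3² + 2² = 9 + 4 = 13
13 = (13)_16 → 13² = 169  — 169 repeats.
That took 12 steps.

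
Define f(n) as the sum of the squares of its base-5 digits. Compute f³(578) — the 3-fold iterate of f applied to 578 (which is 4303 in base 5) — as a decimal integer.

578 = (4,3,0,3)_5 → 4² + 3² + 0² + 3² = 16 + 9 + 0 + 9 = 34
34 = (1,1,4)_5 → 1² + 1² + 4² = 1 + 1 + 16 = 18
18 = (3,3)_5 → 3² + 3² = 9 + 9 = 18

18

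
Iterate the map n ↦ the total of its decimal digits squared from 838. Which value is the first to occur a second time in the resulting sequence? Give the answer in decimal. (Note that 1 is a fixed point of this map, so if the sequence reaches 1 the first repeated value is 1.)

37

838 → 8² + 3² + 8² = 137
137 → 1² + 3² + 7² = 59
59 → 5² + 9² = 106
106 → 1² + 0² + 6² = 37
37 → 3² + 7² = 58
58 → 5² + 8² = 89
89 → 8² + 9² = 145
145 → 1² + 4² + 5² = 42
42 → 4² + 2² = 20
20 → 2² + 0² = 4
4 → 4² = 16
16 → 1² + 6² = 37  — 37 already appeared earlier.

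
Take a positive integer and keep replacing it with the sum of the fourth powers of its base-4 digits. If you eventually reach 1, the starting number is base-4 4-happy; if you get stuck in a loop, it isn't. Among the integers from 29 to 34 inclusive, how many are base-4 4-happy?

29: 29 → 83 → 83  (repeats 83)
30: 30 → 98 → 33 → 17 → 2 → 16 → 1  (reaches 1)
31: 31 → 163 → 113 → 83 → 83  (repeats 83)
32: 32 → 16 → 1  (reaches 1)
33: 33 → 17 → 2 → 16 → 1  (reaches 1)
34: 34 → 32 → 16 → 1  (reaches 1)
base-4 4-happy: 30, 32, 33, 34

4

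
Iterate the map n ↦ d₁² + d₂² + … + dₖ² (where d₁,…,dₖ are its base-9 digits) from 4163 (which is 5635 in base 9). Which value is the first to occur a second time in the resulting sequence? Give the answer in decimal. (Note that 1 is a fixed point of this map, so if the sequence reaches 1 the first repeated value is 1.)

4163 = (5,6,3,5)_9 → 5² + 6² + 3² + 5² = 25 + 36 + 9 + 25 = 95
95 = (1,1,5)_9 → 1² + 1² + 5² = 1 + 1 + 25 = 27
27 = (3,0)_9 → 3² + 0² = 9 + 0 = 9
9 = (1,0)_9 → 1² + 0² = 1 + 0 = 1  — reached the fixed point 1.
1 → 1, so 1 is the first repeated value.

1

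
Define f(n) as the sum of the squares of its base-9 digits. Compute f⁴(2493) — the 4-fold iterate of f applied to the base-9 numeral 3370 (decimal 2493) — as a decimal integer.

89

2493 = (3,3,7,0)_9 → 3² + 3² + 7² + 0² = 9 + 9 + 49 + 0 = 67
67 = (7,4)_9 → 7² + 4² = 49 + 16 = 65
65 = (7,2)_9 → 7² + 2² = 49 + 4 = 53
53 = (5,8)_9 → 5² + 8² = 25 + 64 = 89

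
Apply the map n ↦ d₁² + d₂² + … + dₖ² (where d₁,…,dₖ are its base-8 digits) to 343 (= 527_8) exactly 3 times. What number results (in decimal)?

343 = (5,2,7)_8 → 5² + 2² + 7² = 78
78 = (1,1,6)_8 → 1² + 1² + 6² = 38
38 = (4,6)_8 → 4² + 6² = 52

52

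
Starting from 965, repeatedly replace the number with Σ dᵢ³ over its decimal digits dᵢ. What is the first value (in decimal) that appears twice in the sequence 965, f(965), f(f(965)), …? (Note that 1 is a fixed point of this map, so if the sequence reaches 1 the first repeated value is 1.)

965 → 9³ + 6³ + 5³ = 729 + 216 + 125 = 1070
1070 → 1³ + 0³ + 7³ + 0³ = 1 + 0 + 343 + 0 = 344
344 → 3³ + 4³ + 4³ = 27 + 64 + 64 = 155
155 → 1³ + 5³ + 5³ = 1 + 125 + 125 = 251
251 → 2³ + 5³ + 1³ = 8 + 125 + 1 = 134
134 → 1³ + 3³ + 4³ = 1 + 27 + 64 = 92
92 → 9³ + 2³ = 729 + 8 = 737
737 → 7³ + 3³ + 7³ = 343 + 27 + 343 = 713
713 → 7³ + 1³ + 3³ = 343 + 1 + 27 = 371
371 → 3³ + 7³ + 1³ = 27 + 343 + 1 = 371  — 371 already appeared earlier.

371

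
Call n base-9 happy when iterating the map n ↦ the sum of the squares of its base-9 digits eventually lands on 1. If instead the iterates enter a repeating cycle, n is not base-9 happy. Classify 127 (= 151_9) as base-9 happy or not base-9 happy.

base-9 happy

127 = (1,5,1)_9 → 27
27 = (3,0)_9 → 9
9 = (1,0)_9 → 1  — reached 1.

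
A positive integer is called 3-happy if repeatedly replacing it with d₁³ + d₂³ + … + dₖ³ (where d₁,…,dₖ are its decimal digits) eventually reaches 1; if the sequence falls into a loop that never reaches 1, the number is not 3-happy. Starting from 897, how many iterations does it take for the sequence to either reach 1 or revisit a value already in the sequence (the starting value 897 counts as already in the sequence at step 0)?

5

897 → 8³ + 9³ + 7³ = 1584
1584 → 1³ + 5³ + 8³ + 4³ = 702
702 → 7³ + 0³ + 2³ = 351
351 → 3³ + 5³ + 1³ = 153
153 → 1³ + 5³ + 3³ = 153  — 153 repeats.
That took 5 steps.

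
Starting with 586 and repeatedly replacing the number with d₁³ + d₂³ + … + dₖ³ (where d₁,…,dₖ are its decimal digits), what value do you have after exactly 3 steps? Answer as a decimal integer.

586 → 5³ + 8³ + 6³ = 125 + 512 + 216 = 853
853 → 8³ + 5³ + 3³ = 512 + 125 + 27 = 664
664 → 6³ + 6³ + 4³ = 216 + 216 + 64 = 496

496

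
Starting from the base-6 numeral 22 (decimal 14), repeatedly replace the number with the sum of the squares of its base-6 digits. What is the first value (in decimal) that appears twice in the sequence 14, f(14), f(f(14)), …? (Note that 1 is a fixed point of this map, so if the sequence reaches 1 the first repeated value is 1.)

14 = (2,2)_6 → 2² + 2² = 4 + 4 = 8
8 = (1,2)_6 → 1² + 2² = 1 + 4 = 5
5 = (5)_6 → 5² = 25
25 = (4,1)_6 → 4² + 1² = 16 + 1 = 17
17 = (2,5)_6 → 2² + 5² = 4 + 25 = 29
29 = (4,5)_6 → 4² + 5² = 16 + 25 = 41
41 = (1,0,5)_6 → 1² + 0² + 5² = 1 + 0 + 25 = 26
26 = (4,2)_6 → 4² + 2² = 16 + 4 = 20
20 = (3,2)_6 → 3² + 2² = 9 + 4 = 13
13 = (2,1)_6 → 2² + 1² = 4 + 1 = 5  — 5 already appeared earlier.

5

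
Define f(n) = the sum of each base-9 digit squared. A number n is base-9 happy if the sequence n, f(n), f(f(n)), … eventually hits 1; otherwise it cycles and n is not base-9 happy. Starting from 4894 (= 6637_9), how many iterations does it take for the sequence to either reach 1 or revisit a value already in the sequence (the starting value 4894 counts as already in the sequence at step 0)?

4894 = (6,6,3,7)_9 → 6² + 6² + 3² + 7² = 36 + 36 + 9 + 49 = 130
130 = (1,5,4)_9 → 1² + 5² + 4² = 1 + 25 + 16 = 42
42 = (4,6)_9 → 4² + 6² = 16 + 36 = 52
52 = (5,7)_9 → 5² + 7² = 25 + 49 = 74
74 = (8,2)_9 → 8² + 2² = 64 + 4 = 68
68 = (7,5)_9 → 7² + 5² = 49 + 25 = 74  — 74 repeats.
That took 6 steps.

6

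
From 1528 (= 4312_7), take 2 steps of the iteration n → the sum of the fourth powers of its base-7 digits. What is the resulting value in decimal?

1528 = (4,3,1,2)_7 → 354
354 = (1,0,1,4)_7 → 258

258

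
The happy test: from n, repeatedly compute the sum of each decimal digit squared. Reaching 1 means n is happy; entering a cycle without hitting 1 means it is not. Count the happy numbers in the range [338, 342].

338: 338 → 82 → 68 → 100 → 1  — happy
339: 339 → 99 → 162 → 41 → 17 → 50 → 25 → 29 → 85 → 89 → 145 → 42 → 20 → 4 → 16 → 37 → 58 → 89  — not happy
340: 340 → 25 → 29 → 85 → 89 → 145 → 42 → 20 → 4 → 16 → 37 → 58 → 89  — not happy
341: 341 → 26 → 40 → 16 → 37 → 58 → 89 → 145 → 42 → 20 → 4 → 16  — not happy
342: 342 → 29 → 85 → 89 → 145 → 42 → 20 → 4 → 16 → 37 → 58 → 89  — not happy
happy: 338

1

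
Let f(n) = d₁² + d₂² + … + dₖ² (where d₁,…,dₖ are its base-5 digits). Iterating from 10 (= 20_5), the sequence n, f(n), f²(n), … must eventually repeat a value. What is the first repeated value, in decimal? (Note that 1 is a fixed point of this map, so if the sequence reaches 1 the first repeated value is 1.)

10

10 = (2,0)_5 → 4
4 = (4)_5 → 16
16 = (3,1)_5 → 10  — 10 already appeared earlier.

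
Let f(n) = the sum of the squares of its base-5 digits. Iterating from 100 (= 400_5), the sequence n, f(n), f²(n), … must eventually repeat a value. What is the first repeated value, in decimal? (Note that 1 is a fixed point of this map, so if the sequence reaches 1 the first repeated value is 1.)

16

100 = (4,0,0)_5 → 4² + 0² + 0² = 16
16 = (3,1)_5 → 3² + 1² = 10
10 = (2,0)_5 → 2² + 0² = 4
4 = (4)_5 → 4² = 16  — 16 already appeared earlier.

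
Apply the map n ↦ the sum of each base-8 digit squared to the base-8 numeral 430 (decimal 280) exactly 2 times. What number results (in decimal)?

10

280 = (4,3,0)_8 → 25
25 = (3,1)_8 → 10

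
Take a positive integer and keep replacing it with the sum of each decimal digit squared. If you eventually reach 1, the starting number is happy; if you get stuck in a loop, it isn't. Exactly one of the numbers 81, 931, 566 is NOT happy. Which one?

81

81: 81 → 65 → 61 → 37 → 58 → 89 → 145 → 42 → 20 → 4 → 16 → 37  — repeats 37 (not happy)
931: 931 → 91 → 82 → 68 → 100 → 1  — reaches 1 (happy)
566: 566 → 97 → 130 → 10 → 1  — reaches 1 (happy)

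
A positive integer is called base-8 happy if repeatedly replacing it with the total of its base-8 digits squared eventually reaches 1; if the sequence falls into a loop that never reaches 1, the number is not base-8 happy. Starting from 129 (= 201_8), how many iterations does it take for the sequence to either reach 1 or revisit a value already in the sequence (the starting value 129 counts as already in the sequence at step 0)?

129 = (2,0,1)_8 → 2² + 0² + 1² = 4 + 0 + 1 = 5
5 = (5)_8 → 5² = 25
25 = (3,1)_8 → 3² + 1² = 9 + 1 = 10
10 = (1,2)_8 → 1² + 2² = 1 + 4 = 5  — 5 repeats.
That took 4 steps.

4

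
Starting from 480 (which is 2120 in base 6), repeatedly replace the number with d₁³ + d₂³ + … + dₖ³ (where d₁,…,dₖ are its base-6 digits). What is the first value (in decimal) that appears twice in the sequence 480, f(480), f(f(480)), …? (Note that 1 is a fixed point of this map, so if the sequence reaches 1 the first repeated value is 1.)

480 = (2,1,2,0)_6 → 2³ + 1³ + 2³ + 0³ = 17
17 = (2,5)_6 → 2³ + 5³ = 133
133 = (3,4,1)_6 → 3³ + 4³ + 1³ = 92
92 = (2,3,2)_6 → 2³ + 3³ + 2³ = 43
43 = (1,1,1)_6 → 1³ + 1³ + 1³ = 3
3 = (3)_6 → 3³ = 27
27 = (4,3)_6 → 4³ + 3³ = 91
91 = (2,3,1)_6 → 2³ + 3³ + 1³ = 36
36 = (1,0,0)_6 → 1³ + 0³ + 0³ = 1  — reached the fixed point 1.
1 → 1, so 1 is the first repeated value.

1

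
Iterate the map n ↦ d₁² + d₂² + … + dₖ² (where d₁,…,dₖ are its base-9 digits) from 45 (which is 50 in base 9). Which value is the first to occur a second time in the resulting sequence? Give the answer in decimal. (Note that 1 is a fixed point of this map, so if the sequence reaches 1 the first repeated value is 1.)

45 = (5,0)_9 → 25
25 = (2,7)_9 → 53
53 = (5,8)_9 → 89
89 = (1,0,8)_9 → 65
65 = (7,2)_9 → 53  — 53 already appeared earlier.

53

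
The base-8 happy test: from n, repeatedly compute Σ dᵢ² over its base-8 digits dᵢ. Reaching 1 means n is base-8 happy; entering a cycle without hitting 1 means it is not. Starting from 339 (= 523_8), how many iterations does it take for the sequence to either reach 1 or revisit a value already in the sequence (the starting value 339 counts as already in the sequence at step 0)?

3

339 = (5,2,3)_8 → 5² + 2² + 3² = 25 + 4 + 9 = 38
38 = (4,6)_8 → 4² + 6² = 16 + 36 = 52
52 = (6,4)_8 → 6² + 4² = 36 + 16 = 52  — 52 repeats.
That took 3 steps.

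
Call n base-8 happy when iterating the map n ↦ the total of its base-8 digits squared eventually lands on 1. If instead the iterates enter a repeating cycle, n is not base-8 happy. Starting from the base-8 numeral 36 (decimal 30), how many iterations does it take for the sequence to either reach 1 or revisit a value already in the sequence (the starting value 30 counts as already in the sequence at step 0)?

7

30 = (3,6)_8 → 3² + 6² = 45
45 = (5,5)_8 → 5² + 5² = 50
50 = (6,2)_8 → 6² + 2² = 40
40 = (5,0)_8 → 5² + 0² = 25
25 = (3,1)_8 → 3² + 1² = 10
10 = (1,2)_8 → 1² + 2² = 5
5 = (5)_8 → 5² = 25  — 25 repeats.
That took 7 steps.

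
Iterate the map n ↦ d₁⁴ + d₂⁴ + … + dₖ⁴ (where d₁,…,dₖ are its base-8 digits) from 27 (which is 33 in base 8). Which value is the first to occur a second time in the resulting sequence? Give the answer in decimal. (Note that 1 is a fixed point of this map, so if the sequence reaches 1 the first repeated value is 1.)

27 = (3,3)_8 → 3⁴ + 3⁴ = 162
162 = (2,4,2)_8 → 2⁴ + 4⁴ + 2⁴ = 288
288 = (4,4,0)_8 → 4⁴ + 4⁴ + 0⁴ = 512
512 = (1,0,0,0)_8 → 1⁴ + 0⁴ + 0⁴ + 0⁴ = 1  — reached the fixed point 1.
1 → 1, so 1 is the first repeated value.

1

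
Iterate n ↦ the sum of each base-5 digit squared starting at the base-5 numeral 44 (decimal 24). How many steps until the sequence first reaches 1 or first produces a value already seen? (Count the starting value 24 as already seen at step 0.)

24 = (4,4)_5 → 32
32 = (1,1,2)_5 → 6
6 = (1,1)_5 → 2
2 = (2)_5 → 4
4 = (4)_5 → 16
16 = (3,1)_5 → 10
10 = (2,0)_5 → 4  — 4 repeats.
That took 7 steps.

7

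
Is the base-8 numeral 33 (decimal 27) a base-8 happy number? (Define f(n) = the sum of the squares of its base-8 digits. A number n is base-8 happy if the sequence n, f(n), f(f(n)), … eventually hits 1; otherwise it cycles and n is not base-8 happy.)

27 = (3,3)_8 → 3² + 3² = 18
18 = (2,2)_8 → 2² + 2² = 8
8 = (1,0)_8 → 1² + 0² = 1  — reached 1.

base-8 happy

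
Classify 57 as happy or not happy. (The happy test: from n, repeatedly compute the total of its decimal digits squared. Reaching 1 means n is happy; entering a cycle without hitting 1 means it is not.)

57 → 5² + 7² = 74
74 → 7² + 4² = 65
65 → 6² + 5² = 61
61 → 6² + 1² = 37
37 → 3² + 7² = 58
58 → 5² + 8² = 89
89 → 8² + 9² = 145
145 → 1² + 4² + 5² = 42
42 → 4² + 2² = 20
20 → 2² + 0² = 4
4 → 4² = 16
16 → 1² + 6² = 37  — 37 already seen; the sequence cycles without reaching 1.

not happy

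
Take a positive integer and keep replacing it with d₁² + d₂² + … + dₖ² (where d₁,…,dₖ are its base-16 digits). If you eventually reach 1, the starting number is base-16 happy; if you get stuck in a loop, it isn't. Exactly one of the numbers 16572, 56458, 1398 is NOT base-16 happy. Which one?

16572: 16572 → 281 → 83 → 34 → 8 → 64 → 16 → 1  — reaches 1 (base-16 happy)
56458: 56458 → 477 → 339 → 35 → 13 → 169 → 181 → 146 → 85 → 50 → 13  — repeats 13 (not base-16 happy)
1398: 1398 → 110 → 232 → 260 → 17 → 2 → 4 → 16 → 1  — reaches 1 (base-16 happy)

56458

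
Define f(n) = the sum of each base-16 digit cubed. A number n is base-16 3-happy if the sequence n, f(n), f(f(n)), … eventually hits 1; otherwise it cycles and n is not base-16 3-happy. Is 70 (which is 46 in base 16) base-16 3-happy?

base-16 3-happy

70 = (4,6)_16 → 4³ + 6³ = 64 + 216 = 280
280 = (1,1,8)_16 → 1³ + 1³ + 8³ = 1 + 1 + 512 = 514
514 = (2,0,2)_16 → 2³ + 0³ + 2³ = 8 + 0 + 8 = 16
16 = (1,0)_16 → 1³ + 0³ = 1 + 0 = 1  — reached 1.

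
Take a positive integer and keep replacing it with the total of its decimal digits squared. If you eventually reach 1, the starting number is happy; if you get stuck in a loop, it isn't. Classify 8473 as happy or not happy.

8473 → 8² + 4² + 7² + 3² = 138
138 → 1² + 3² + 8² = 74
74 → 7² + 4² = 65
65 → 6² + 5² = 61
61 → 6² + 1² = 37
37 → 3² + 7² = 58
58 → 5² + 8² = 89
89 → 8² + 9² = 145
145 → 1² + 4² + 5² = 42
42 → 4² + 2² = 20
20 → 2² + 0² = 4
4 → 4² = 16
16 → 1² + 6² = 37  — 37 already seen; the sequence cycles without reaching 1.

not happy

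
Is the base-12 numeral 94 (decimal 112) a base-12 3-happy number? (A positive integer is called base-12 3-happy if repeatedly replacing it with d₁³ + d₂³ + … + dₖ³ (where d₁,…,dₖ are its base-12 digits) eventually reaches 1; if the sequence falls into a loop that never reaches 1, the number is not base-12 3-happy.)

not base-12 3-happy

112 = (9,4)_12 → 9³ + 4³ = 793
793 = (5,6,1)_12 → 5³ + 6³ + 1³ = 342
342 = (2,4,6)_12 → 2³ + 4³ + 6³ = 288
288 = (2,0,0)_12 → 2³ + 0³ + 0³ = 8
8 = (8)_12 → 8³ = 512
512 = (3,6,8)_12 → 3³ + 6³ + 8³ = 755
755 = (5,2,11)_12 → 5³ + 2³ + 11³ = 1464
1464 = (10,2,0)_12 → 10³ + 2³ + 0³ = 1008
1008 = (7,0,0)_12 → 7³ + 0³ + 0³ = 343
343 = (2,4,7)_12 → 2³ + 4³ + 7³ = 415
415 = (2,10,7)_12 → 2³ + 10³ + 7³ = 1351
1351 = (9,4,7)_12 → 9³ + 4³ + 7³ = 1136
1136 = (7,10,8)_12 → 7³ + 10³ + 8³ = 1855
1855 = (1,0,10,7)_12 → 1³ + 0³ + 10³ + 7³ = 1344
1344 = (9,4,0)_12 → 9³ + 4³ + 0³ = 793  — 793 already seen; the sequence cycles without reaching 1.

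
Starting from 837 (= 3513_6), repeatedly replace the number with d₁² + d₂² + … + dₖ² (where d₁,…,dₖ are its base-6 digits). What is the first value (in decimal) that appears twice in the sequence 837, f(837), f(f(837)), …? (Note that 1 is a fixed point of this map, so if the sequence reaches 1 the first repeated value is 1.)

837 = (3,5,1,3)_6 → 3² + 5² + 1² + 3² = 9 + 25 + 1 + 9 = 44
44 = (1,1,2)_6 → 1² + 1² + 2² = 1 + 1 + 4 = 6
6 = (1,0)_6 → 1² + 0² = 1 + 0 = 1  — reached the fixed point 1.
1 → 1, so 1 is the first repeated value.

1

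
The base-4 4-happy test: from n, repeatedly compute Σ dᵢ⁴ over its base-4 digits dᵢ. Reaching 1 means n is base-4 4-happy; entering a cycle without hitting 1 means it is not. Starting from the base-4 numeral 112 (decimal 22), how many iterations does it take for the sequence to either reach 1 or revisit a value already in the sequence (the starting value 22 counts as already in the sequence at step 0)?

22 = (1,1,2)_4 → 18
18 = (1,0,2)_4 → 17
17 = (1,0,1)_4 → 2
2 = (2)_4 → 16
16 = (1,0,0)_4 → 1  — reached 1.
That took 5 steps.

5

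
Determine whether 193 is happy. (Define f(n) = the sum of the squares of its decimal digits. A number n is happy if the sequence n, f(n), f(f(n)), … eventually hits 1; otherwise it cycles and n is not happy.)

happy

193 → 1² + 9² + 3² = 1 + 81 + 9 = 91
91 → 9² + 1² = 81 + 1 = 82
82 → 8² + 2² = 64 + 4 = 68
68 → 6² + 8² = 36 + 64 = 100
100 → 1² + 0² + 0² = 1 + 0 + 0 = 1  — reached 1.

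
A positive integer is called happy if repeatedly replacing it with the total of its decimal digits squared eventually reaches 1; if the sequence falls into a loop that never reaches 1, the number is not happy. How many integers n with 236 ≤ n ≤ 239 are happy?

236: 236 → 49 → 97 → 130 → 10 → 1  — happy
237: 237 → 62 → 40 → 16 → 37 → 58 → 89 → 145 → 42 → 20 → 4 → 16  — not happy
238: 238 → 77 → 98 → 145 → 42 → 20 → 4 → 16 → 37 → 58 → 89 → 145  — not happy
239: 239 → 94 → 97 → 130 → 10 → 1  — happy
happy: 236, 239

2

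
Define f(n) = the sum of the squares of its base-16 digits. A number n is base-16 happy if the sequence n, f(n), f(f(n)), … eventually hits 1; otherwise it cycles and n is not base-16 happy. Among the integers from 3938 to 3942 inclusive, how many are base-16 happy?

1

3938: 3938 → 265 → 82 → 29 → 170 → 200 → 208 → 169 → 181 → 146 → 85 → 50 → 13 → 169  (repeats 169)
3939: 3939 → 270 → 197 → 169 → 181 → 146 → 85 → 50 → 13 → 169  (repeats 169)
3940: 3940 → 277 → 27 → 122 → 149 → 106 → 136 → 128 → 64 → 16 → 1  (reaches 1)
3941: 3941 → 286 → 198 → 180 → 137 → 145 → 82 → 29 → 170 → 200 → 208 → 169 → 181 → 146 → 85 → 50 → 13 → 169  (repeats 169)
3942: 3942 → 297 → 86 → 61 → 178 → 125 → 218 → 269 → 170 → 200 → 208 → 169 → 181 → 146 → 85 → 50 → 13 → 169  (repeats 169)
base-16 happy: 3940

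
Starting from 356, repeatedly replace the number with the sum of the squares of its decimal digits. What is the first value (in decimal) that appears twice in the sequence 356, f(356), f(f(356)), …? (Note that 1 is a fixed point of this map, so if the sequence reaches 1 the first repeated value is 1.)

1

356 → 3² + 5² + 6² = 9 + 25 + 36 = 70
70 → 7² + 0² = 49 + 0 = 49
49 → 4² + 9² = 16 + 81 = 97
97 → 9² + 7² = 81 + 49 = 130
130 → 1² + 3² + 0² = 1 + 9 + 0 = 10
10 → 1² + 0² = 1 + 0 = 1  — reached the fixed point 1.
1 → 1, so 1 is the first repeated value.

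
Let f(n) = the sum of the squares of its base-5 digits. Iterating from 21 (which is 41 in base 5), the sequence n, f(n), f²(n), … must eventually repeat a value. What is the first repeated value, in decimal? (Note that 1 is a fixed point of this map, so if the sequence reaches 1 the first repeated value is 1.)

13

21 = (4,1)_5 → 4² + 1² = 17
17 = (3,2)_5 → 3² + 2² = 13
13 = (2,3)_5 → 2² + 3² = 13  — 13 already appeared earlier.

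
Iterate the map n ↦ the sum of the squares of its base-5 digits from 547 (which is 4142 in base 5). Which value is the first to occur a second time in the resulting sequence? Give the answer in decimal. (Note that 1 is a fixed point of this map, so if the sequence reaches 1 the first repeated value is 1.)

13

547 = (4,1,4,2)_5 → 4² + 1² + 4² + 2² = 16 + 1 + 16 + 4 = 37
37 = (1,2,2)_5 → 1² + 2² + 2² = 1 + 4 + 4 = 9
9 = (1,4)_5 → 1² + 4² = 1 + 16 = 17
17 = (3,2)_5 → 3² + 2² = 9 + 4 = 13
13 = (2,3)_5 → 2² + 3² = 4 + 9 = 13  — 13 already appeared earlier.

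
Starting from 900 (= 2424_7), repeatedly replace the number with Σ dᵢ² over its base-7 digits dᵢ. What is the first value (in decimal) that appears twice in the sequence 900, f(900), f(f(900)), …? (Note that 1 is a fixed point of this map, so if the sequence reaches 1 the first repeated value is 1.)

2

900 = (2,4,2,4)_7 → 2² + 4² + 2² + 4² = 4 + 16 + 4 + 16 = 40
40 = (5,5)_7 → 5² + 5² = 25 + 25 = 50
50 = (1,0,1)_7 → 1² + 0² + 1² = 1 + 0 + 1 = 2
2 = (2)_7 → 2² = 4
4 = (4)_7 → 4² = 16
16 = (2,2)_7 → 2² + 2² = 4 + 4 = 8
8 = (1,1)_7 → 1² + 1² = 1 + 1 = 2  — 2 already appeared earlier.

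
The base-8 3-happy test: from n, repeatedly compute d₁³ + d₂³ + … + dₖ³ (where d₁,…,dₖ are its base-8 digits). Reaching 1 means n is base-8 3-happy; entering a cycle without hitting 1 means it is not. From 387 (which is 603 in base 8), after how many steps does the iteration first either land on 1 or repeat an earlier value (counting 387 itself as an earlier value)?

5

387 = (6,0,3)_8 → 243
243 = (3,6,3)_8 → 270
270 = (4,1,6)_8 → 281
281 = (4,3,1)_8 → 92
92 = (1,3,4)_8 → 92  — 92 repeats.
That took 5 steps.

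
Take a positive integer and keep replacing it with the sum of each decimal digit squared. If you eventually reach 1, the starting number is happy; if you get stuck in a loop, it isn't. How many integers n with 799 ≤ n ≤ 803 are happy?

799: 799 → 211 → 6 → 36 → 45 → 41 → 17 → 50 → 25 → 29 → 85 → 89 → 145 → 42 → 20 → 4 → 16 → 37 → 58 → 89  — not happy
800: 800 → 64 → 52 → 29 → 85 → 89 → 145 → 42 → 20 → 4 → 16 → 37 → 58 → 89  — not happy
801: 801 → 65 → 61 → 37 → 58 → 89 → 145 → 42 → 20 → 4 → 16 → 37  — not happy
802: 802 → 68 → 100 → 1  — happy
803: 803 → 73 → 58 → 89 → 145 → 42 → 20 → 4 → 16 → 37 → 58  — not happy
happy: 802

1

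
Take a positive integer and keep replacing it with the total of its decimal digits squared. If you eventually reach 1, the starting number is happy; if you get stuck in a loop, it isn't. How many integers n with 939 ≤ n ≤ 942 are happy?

1

939: 939 → 171 → 51 → 26 → 40 → 16 → 37 → 58 → 89 → 145 → 42 → 20 → 4 → 16  (repeats 16)
940: 940 → 97 → 130 → 10 → 1  (reaches 1)
941: 941 → 98 → 145 → 42 → 20 → 4 → 16 → 37 → 58 → 89 → 145  (repeats 145)
942: 942 → 101 → 2 → 4 → 16 → 37 → 58 → 89 → 145 → 42 → 20 → 4  (repeats 4)
happy: 940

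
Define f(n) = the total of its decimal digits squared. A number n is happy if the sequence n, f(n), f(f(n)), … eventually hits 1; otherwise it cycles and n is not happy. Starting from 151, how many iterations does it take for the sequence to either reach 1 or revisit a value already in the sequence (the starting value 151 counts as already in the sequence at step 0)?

151 → 27
27 → 53
53 → 34
34 → 25
25 → 29
29 → 85
85 → 89
89 → 145
145 → 42
42 → 20
20 → 4
4 → 16
16 → 37
37 → 58
58 → 89  — 89 repeats.
That took 15 steps.

15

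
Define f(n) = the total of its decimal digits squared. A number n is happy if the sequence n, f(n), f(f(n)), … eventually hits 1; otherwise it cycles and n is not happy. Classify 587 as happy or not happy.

not happy

587 → 5² + 8² + 7² = 25 + 64 + 49 = 138
138 → 1² + 3² + 8² = 1 + 9 + 64 = 74
74 → 7² + 4² = 49 + 16 = 65
65 → 6² + 5² = 36 + 25 = 61
61 → 6² + 1² = 36 + 1 = 37
37 → 3² + 7² = 9 + 49 = 58
58 → 5² + 8² = 25 + 64 = 89
89 → 8² + 9² = 64 + 81 = 145
145 → 1² + 4² + 5² = 1 + 16 + 25 = 42
42 → 4² + 2² = 16 + 4 = 20
20 → 2² + 0² = 4 + 0 = 4
4 → 4² = 16
16 → 1² + 6² = 1 + 36 = 37  — 37 already seen; the sequence cycles without reaching 1.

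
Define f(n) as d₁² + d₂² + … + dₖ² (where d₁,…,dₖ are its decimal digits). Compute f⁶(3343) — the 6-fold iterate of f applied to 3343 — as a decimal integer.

145

3343 → 3² + 3² + 4² + 3² = 9 + 9 + 16 + 9 = 43
43 → 4² + 3² = 16 + 9 = 25
25 → 2² + 5² = 4 + 25 = 29
29 → 2² + 9² = 4 + 81 = 85
85 → 8² + 5² = 64 + 25 = 89
89 → 8² + 9² = 64 + 81 = 145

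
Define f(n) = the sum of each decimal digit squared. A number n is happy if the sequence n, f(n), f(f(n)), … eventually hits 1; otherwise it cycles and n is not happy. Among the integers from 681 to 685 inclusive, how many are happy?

681: 681 → 101 → 2 → 4 → 16 → 37 → 58 → 89 → 145 → 42 → 20 → 4  (repeats 4)
682: 682 → 104 → 17 → 50 → 25 → 29 → 85 → 89 → 145 → 42 → 20 → 4 → 16 → 37 → 58 → 89  (repeats 89)
683: 683 → 109 → 82 → 68 → 100 → 1  (reaches 1)
684: 684 → 116 → 38 → 73 → 58 → 89 → 145 → 42 → 20 → 4 → 16 → 37 → 58  (repeats 58)
685: 685 → 125 → 30 → 9 → 81 → 65 → 61 → 37 → 58 → 89 → 145 → 42 → 20 → 4 → 16 → 37  (repeats 37)
happy: 683

1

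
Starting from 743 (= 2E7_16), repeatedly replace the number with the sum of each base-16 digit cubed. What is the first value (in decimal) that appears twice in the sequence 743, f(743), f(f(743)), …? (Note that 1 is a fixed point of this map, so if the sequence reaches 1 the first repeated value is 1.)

65

743 = (2,14,7)_16 → 3095
3095 = (12,1,7)_16 → 2072
2072 = (8,1,8)_16 → 1025
1025 = (4,0,1)_16 → 65
65 = (4,1)_16 → 65  — 65 already appeared earlier.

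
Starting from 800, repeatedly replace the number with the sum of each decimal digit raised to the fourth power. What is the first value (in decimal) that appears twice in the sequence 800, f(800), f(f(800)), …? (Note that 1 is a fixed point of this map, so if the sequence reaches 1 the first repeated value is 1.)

4179

800 → 8⁴ + 0⁴ + 0⁴ = 4096
4096 → 4⁴ + 0⁴ + 9⁴ + 6⁴ = 8113
8113 → 8⁴ + 1⁴ + 1⁴ + 3⁴ = 4179
4179 → 4⁴ + 1⁴ + 7⁴ + 9⁴ = 9219
9219 → 9⁴ + 2⁴ + 1⁴ + 9⁴ = 13139
13139 → 1⁴ + 3⁴ + 1⁴ + 3⁴ + 9⁴ = 6725
6725 → 6⁴ + 7⁴ + 2⁴ + 5⁴ = 4338
4338 → 4⁴ + 3⁴ + 3⁴ + 8⁴ = 4514
4514 → 4⁴ + 5⁴ + 1⁴ + 4⁴ = 1138
1138 → 1⁴ + 1⁴ + 3⁴ + 8⁴ = 4179  — 4179 already appeared earlier.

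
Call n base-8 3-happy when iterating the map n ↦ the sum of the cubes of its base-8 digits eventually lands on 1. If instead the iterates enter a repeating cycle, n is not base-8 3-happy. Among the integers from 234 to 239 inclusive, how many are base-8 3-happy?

234: 234 → 160 → 72 → 2 → 8 → 1  — base-8 3-happy
235: 235 → 179 → 251 → 397 → 342 → 349 → 277 → 197 → 152 → 35 → 91 → 55 → 559 → 469 → 476 → 434 → 440 → 559  — not base-8 3-happy
236: 236 → 216 → 54 → 432 → 432  — not base-8 3-happy
237: 237 → 277 → 197 → 152 → 35 → 91 → 55 → 559 → 469 → 476 → 434 → 440 → 559  — not base-8 3-happy
238: 238 → 368 → 341 → 258 → 72 → 2 → 8 → 1  — base-8 3-happy
239: 239 → 495 → 811 → 217 → 55 → 559 → 469 → 476 → 434 → 440 → 559  — not base-8 3-happy
base-8 3-happy: 234, 238

2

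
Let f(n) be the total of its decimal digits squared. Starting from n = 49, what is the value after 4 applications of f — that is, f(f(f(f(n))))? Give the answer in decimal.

1

49 → 97
97 → 130
130 → 10
10 → 1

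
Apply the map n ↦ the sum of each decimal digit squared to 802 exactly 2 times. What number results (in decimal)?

802 → 8² + 0² + 2² = 68
68 → 6² + 8² = 100

100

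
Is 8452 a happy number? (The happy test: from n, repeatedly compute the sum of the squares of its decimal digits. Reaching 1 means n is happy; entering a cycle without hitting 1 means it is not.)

8452 → 8² + 4² + 5² + 2² = 64 + 16 + 25 + 4 = 109
109 → 1² + 0² + 9² = 1 + 0 + 81 = 82
82 → 8² + 2² = 64 + 4 = 68
68 → 6² + 8² = 36 + 64 = 100
100 → 1² + 0² + 0² = 1 + 0 + 0 = 1  — reached 1.

happy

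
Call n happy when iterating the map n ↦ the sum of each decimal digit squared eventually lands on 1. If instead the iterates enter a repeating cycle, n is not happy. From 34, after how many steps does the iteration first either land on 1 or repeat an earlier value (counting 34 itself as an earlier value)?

34 → 3² + 4² = 9 + 16 = 25
25 → 2² + 5² = 4 + 25 = 29
29 → 2² + 9² = 4 + 81 = 85
85 → 8² + 5² = 64 + 25 = 89
89 → 8² + 9² = 64 + 81 = 145
145 → 1² + 4² + 5² = 1 + 16 + 25 = 42
42 → 4² + 2² = 16 + 4 = 20
20 → 2² + 0² = 4 + 0 = 4
4 → 4² = 16
16 → 1² + 6² = 1 + 36 = 37
37 → 3² + 7² = 9 + 49 = 58
58 → 5² + 8² = 25 + 64 = 89  — 89 repeats.
That took 12 steps.

12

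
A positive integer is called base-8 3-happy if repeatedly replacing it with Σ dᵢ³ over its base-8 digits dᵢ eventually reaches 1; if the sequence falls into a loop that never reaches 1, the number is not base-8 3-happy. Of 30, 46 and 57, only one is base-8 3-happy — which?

30: 30 → 243 → 270 → 281 → 92 → 92  — repeats 92 (not base-8 3-happy)
46: 46 → 341 → 258 → 72 → 2 → 8 → 1  — reaches 1 (base-8 3-happy)
57: 57 → 344 → 152 → 35 → 91 → 55 → 559 → 469 → 476 → 434 → 440 → 559  — repeats 559 (not base-8 3-happy)

46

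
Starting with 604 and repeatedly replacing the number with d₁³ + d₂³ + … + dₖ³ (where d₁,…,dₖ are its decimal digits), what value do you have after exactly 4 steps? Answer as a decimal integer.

604 → 6³ + 0³ + 4³ = 280
280 → 2³ + 8³ + 0³ = 520
520 → 5³ + 2³ + 0³ = 133
133 → 1³ + 3³ + 3³ = 55

55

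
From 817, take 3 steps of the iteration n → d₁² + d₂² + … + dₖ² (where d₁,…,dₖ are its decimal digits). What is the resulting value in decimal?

817 → 8² + 1² + 7² = 114
114 → 1² + 1² + 4² = 18
18 → 1² + 8² = 65

65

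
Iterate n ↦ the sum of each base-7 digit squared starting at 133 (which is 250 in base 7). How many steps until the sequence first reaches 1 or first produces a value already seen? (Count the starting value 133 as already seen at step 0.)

133 = (2,5,0)_7 → 2² + 5² + 0² = 4 + 25 + 0 = 29
29 = (4,1)_7 → 4² + 1² = 16 + 1 = 17
17 = (2,3)_7 → 2² + 3² = 4 + 9 = 13
13 = (1,6)_7 → 1² + 6² = 1 + 36 = 37
37 = (5,2)_7 → 5² + 2² = 25 + 4 = 29  — 29 repeats.
That took 5 steps.

5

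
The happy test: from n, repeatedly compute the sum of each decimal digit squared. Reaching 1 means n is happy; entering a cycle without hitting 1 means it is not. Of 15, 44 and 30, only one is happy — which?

15: 15 → 26 → 40 → 16 → 37 → 58 → 89 → 145 → 42 → 20 → 4 → 16  — repeats 16 (not happy)
44: 44 → 32 → 13 → 10 → 1  — reaches 1 (happy)
30: 30 → 9 → 81 → 65 → 61 → 37 → 58 → 89 → 145 → 42 → 20 → 4 → 16 → 37  — repeats 37 (not happy)

44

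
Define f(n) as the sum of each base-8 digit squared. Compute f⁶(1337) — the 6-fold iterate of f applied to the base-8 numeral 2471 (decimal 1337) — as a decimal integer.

26

1337 = (2,4,7,1)_8 → 2² + 4² + 7² + 1² = 4 + 16 + 49 + 1 = 70
70 = (1,0,6)_8 → 1² + 0² + 6² = 1 + 0 + 36 = 37
37 = (4,5)_8 → 4² + 5² = 16 + 25 = 41
41 = (5,1)_8 → 5² + 1² = 25 + 1 = 26
26 = (3,2)_8 → 3² + 2² = 9 + 4 = 13
13 = (1,5)_8 → 1² + 5² = 1 + 25 = 26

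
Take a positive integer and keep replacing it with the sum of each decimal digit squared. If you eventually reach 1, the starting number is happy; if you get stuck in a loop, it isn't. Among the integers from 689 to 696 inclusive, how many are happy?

1

689: 689 → 181 → 66 → 72 → 53 → 34 → 25 → 29 → 85 → 89 → 145 → 42 → 20 → 4 → 16 → 37 → 58 → 89  — not happy
690: 690 → 117 → 51 → 26 → 40 → 16 → 37 → 58 → 89 → 145 → 42 → 20 → 4 → 16  — not happy
691: 691 → 118 → 66 → 72 → 53 → 34 → 25 → 29 → 85 → 89 → 145 → 42 → 20 → 4 → 16 → 37 → 58 → 89  — not happy
692: 692 → 121 → 6 → 36 → 45 → 41 → 17 → 50 → 25 → 29 → 85 → 89 → 145 → 42 → 20 → 4 → 16 → 37 → 58 → 89  — not happy
693: 693 → 126 → 41 → 17 → 50 → 25 → 29 → 85 → 89 → 145 → 42 → 20 → 4 → 16 → 37 → 58 → 89  — not happy
694: 694 → 133 → 19 → 82 → 68 → 100 → 1  — happy
695: 695 → 142 → 21 → 5 → 25 → 29 → 85 → 89 → 145 → 42 → 20 → 4 → 16 → 37 → 58 → 89  — not happy
696: 696 → 153 → 35 → 34 → 25 → 29 → 85 → 89 → 145 → 42 → 20 → 4 → 16 → 37 → 58 → 89  — not happy
happy: 694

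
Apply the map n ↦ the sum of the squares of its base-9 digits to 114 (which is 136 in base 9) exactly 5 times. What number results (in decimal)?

114 = (1,3,6)_9 → 1² + 3² + 6² = 1 + 9 + 36 = 46
46 = (5,1)_9 → 5² + 1² = 25 + 1 = 26
26 = (2,8)_9 → 2² + 8² = 4 + 64 = 68
68 = (7,5)_9 → 7² + 5² = 49 + 25 = 74
74 = (8,2)_9 → 8² + 2² = 64 + 4 = 68

68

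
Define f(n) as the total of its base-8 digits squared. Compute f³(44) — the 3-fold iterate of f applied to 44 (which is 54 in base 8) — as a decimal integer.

13

44 = (5,4)_8 → 5² + 4² = 25 + 16 = 41
41 = (5,1)_8 → 5² + 1² = 25 + 1 = 26
26 = (3,2)_8 → 3² + 2² = 9 + 4 = 13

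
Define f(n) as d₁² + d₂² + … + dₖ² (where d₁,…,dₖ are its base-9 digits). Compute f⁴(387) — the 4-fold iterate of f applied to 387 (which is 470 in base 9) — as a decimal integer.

387 = (4,7,0)_9 → 4² + 7² + 0² = 16 + 49 + 0 = 65
65 = (7,2)_9 → 7² + 2² = 49 + 4 = 53
53 = (5,8)_9 → 5² + 8² = 25 + 64 = 89
89 = (1,0,8)_9 → 1² + 0² + 8² = 1 + 0 + 64 = 65

65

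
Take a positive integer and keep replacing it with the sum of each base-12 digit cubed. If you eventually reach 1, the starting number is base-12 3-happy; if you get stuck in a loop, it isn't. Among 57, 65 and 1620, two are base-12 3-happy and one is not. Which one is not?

57

57: 57 → 793 → 342 → 288 → 8 → 512 → 755 → 1464 → 1008 → 343 → 415 → 1351 → 1136 → 1855 → 1344 → 793  — repeats 793 (not base-12 3-happy)
65: 65 → 250 → 1513 → 1217 → 762 → 368 → 736 → 190 → 1028 → 856 → 1520 → 1728 → 1  — reaches 1 (base-12 3-happy)
1620: 1620 → 1358 → 862 → 2456 → 638 → 197 → 190 → 1028 → 856 → 1520 → 1728 → 1  — reaches 1 (base-12 3-happy)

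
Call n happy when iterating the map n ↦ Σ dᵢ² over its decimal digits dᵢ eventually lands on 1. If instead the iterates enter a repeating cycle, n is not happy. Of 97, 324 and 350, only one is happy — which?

97

97: 97 → 130 → 10 → 1  — reaches 1 (happy)
324: 324 → 29 → 85 → 89 → 145 → 42 → 20 → 4 → 16 → 37 → 58 → 89  — repeats 89 (not happy)
350: 350 → 34 → 25 → 29 → 85 → 89 → 145 → 42 → 20 → 4 → 16 → 37 → 58 → 89  — repeats 89 (not happy)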